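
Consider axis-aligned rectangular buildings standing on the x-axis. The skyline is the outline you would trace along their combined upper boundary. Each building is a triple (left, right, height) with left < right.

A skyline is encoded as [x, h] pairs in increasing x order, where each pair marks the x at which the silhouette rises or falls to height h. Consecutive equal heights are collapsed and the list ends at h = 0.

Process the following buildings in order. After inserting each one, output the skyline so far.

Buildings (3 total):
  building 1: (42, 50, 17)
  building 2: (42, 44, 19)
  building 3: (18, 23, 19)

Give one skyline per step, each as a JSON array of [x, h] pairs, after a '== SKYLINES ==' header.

== SKYLINES ==
[[42,17],[50,0]]
[[42,19],[44,17],[50,0]]
[[18,19],[23,0],[42,19],[44,17],[50,0]]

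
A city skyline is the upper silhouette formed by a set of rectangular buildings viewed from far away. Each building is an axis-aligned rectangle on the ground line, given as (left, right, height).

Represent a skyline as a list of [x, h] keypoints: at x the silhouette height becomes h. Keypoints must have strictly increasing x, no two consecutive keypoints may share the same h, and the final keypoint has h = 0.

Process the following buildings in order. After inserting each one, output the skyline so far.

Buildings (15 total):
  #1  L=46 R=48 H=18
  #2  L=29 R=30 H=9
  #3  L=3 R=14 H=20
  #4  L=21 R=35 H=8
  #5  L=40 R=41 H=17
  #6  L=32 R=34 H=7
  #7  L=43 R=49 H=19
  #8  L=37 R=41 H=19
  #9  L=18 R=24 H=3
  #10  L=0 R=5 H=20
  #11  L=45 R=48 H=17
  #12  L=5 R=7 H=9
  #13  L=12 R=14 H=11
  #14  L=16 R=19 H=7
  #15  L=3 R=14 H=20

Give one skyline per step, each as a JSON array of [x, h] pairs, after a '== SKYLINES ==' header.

== SKYLINES ==
[[46,18],[48,0]]
[[29,9],[30,0],[46,18],[48,0]]
[[3,20],[14,0],[29,9],[30,0],[46,18],[48,0]]
[[3,20],[14,0],[21,8],[29,9],[30,8],[35,0],[46,18],[48,0]]
[[3,20],[14,0],[21,8],[29,9],[30,8],[35,0],[40,17],[41,0],[46,18],[48,0]]
[[3,20],[14,0],[21,8],[29,9],[30,8],[35,0],[40,17],[41,0],[46,18],[48,0]]
[[3,20],[14,0],[21,8],[29,9],[30,8],[35,0],[40,17],[41,0],[43,19],[49,0]]
[[3,20],[14,0],[21,8],[29,9],[30,8],[35,0],[37,19],[41,0],[43,19],[49,0]]
[[3,20],[14,0],[18,3],[21,8],[29,9],[30,8],[35,0],[37,19],[41,0],[43,19],[49,0]]
[[0,20],[14,0],[18,3],[21,8],[29,9],[30,8],[35,0],[37,19],[41,0],[43,19],[49,0]]
[[0,20],[14,0],[18,3],[21,8],[29,9],[30,8],[35,0],[37,19],[41,0],[43,19],[49,0]]
[[0,20],[14,0],[18,3],[21,8],[29,9],[30,8],[35,0],[37,19],[41,0],[43,19],[49,0]]
[[0,20],[14,0],[18,3],[21,8],[29,9],[30,8],[35,0],[37,19],[41,0],[43,19],[49,0]]
[[0,20],[14,0],[16,7],[19,3],[21,8],[29,9],[30,8],[35,0],[37,19],[41,0],[43,19],[49,0]]
[[0,20],[14,0],[16,7],[19,3],[21,8],[29,9],[30,8],[35,0],[37,19],[41,0],[43,19],[49,0]]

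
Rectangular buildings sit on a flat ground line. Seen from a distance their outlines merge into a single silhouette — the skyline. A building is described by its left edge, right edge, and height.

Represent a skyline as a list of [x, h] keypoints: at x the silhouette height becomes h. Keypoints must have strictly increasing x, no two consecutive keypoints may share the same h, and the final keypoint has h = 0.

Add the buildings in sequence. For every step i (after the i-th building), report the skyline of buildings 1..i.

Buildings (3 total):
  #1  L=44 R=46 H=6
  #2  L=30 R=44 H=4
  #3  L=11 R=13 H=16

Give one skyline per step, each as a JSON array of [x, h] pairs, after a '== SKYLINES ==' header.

== SKYLINES ==
[[44,6],[46,0]]
[[30,4],[44,6],[46,0]]
[[11,16],[13,0],[30,4],[44,6],[46,0]]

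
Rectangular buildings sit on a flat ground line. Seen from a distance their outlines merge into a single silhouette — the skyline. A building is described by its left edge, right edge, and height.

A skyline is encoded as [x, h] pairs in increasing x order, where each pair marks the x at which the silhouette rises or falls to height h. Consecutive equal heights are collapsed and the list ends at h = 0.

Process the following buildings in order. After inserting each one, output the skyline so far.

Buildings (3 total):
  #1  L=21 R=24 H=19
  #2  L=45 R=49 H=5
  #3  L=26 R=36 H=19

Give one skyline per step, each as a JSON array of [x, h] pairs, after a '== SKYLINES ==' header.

== SKYLINES ==
[[21,19],[24,0]]
[[21,19],[24,0],[45,5],[49,0]]
[[21,19],[24,0],[26,19],[36,0],[45,5],[49,0]]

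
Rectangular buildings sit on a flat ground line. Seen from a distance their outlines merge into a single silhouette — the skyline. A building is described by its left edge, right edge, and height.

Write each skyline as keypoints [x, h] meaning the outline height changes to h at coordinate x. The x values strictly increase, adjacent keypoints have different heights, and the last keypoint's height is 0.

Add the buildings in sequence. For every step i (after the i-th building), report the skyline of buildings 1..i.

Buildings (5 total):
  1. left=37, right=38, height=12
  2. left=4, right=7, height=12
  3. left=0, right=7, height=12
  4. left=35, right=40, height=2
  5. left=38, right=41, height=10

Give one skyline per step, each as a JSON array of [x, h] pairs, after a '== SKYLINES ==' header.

== SKYLINES ==
[[37,12],[38,0]]
[[4,12],[7,0],[37,12],[38,0]]
[[0,12],[7,0],[37,12],[38,0]]
[[0,12],[7,0],[35,2],[37,12],[38,2],[40,0]]
[[0,12],[7,0],[35,2],[37,12],[38,10],[41,0]]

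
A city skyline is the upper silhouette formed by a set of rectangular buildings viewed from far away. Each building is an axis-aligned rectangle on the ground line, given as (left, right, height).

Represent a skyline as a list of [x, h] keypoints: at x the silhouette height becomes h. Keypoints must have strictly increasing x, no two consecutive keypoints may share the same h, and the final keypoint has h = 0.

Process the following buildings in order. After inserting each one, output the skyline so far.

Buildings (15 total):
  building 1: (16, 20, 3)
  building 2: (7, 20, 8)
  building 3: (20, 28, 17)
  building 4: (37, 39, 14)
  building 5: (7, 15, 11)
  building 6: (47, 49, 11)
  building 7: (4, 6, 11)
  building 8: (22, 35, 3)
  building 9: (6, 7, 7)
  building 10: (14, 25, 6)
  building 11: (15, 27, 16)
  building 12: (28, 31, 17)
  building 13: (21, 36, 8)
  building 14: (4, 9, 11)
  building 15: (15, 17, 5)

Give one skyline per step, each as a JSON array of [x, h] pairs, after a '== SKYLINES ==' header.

== SKYLINES ==
[[16,3],[20,0]]
[[7,8],[20,0]]
[[7,8],[20,17],[28,0]]
[[7,8],[20,17],[28,0],[37,14],[39,0]]
[[7,11],[15,8],[20,17],[28,0],[37,14],[39,0]]
[[7,11],[15,8],[20,17],[28,0],[37,14],[39,0],[47,11],[49,0]]
[[4,11],[6,0],[7,11],[15,8],[20,17],[28,0],[37,14],[39,0],[47,11],[49,0]]
[[4,11],[6,0],[7,11],[15,8],[20,17],[28,3],[35,0],[37,14],[39,0],[47,11],[49,0]]
[[4,11],[6,7],[7,11],[15,8],[20,17],[28,3],[35,0],[37,14],[39,0],[47,11],[49,0]]
[[4,11],[6,7],[7,11],[15,8],[20,17],[28,3],[35,0],[37,14],[39,0],[47,11],[49,0]]
[[4,11],[6,7],[7,11],[15,16],[20,17],[28,3],[35,0],[37,14],[39,0],[47,11],[49,0]]
[[4,11],[6,7],[7,11],[15,16],[20,17],[31,3],[35,0],[37,14],[39,0],[47,11],[49,0]]
[[4,11],[6,7],[7,11],[15,16],[20,17],[31,8],[36,0],[37,14],[39,0],[47,11],[49,0]]
[[4,11],[15,16],[20,17],[31,8],[36,0],[37,14],[39,0],[47,11],[49,0]]
[[4,11],[15,16],[20,17],[31,8],[36,0],[37,14],[39,0],[47,11],[49,0]]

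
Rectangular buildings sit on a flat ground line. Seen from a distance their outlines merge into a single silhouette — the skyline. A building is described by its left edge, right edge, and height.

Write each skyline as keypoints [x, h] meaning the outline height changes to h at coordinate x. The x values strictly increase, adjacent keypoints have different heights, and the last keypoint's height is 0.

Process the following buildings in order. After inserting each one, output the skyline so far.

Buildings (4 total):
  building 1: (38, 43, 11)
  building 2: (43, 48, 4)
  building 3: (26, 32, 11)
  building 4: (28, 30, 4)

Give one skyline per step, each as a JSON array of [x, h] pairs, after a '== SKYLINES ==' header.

== SKYLINES ==
[[38,11],[43,0]]
[[38,11],[43,4],[48,0]]
[[26,11],[32,0],[38,11],[43,4],[48,0]]
[[26,11],[32,0],[38,11],[43,4],[48,0]]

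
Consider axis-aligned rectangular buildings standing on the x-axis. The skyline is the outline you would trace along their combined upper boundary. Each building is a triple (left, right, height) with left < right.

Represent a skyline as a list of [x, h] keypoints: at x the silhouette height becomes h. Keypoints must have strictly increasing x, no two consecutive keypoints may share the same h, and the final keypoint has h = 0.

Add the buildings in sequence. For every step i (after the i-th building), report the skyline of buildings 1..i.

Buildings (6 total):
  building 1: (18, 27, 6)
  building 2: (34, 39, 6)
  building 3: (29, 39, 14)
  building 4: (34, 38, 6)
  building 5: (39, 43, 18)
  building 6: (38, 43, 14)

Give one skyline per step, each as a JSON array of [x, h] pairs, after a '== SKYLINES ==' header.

== SKYLINES ==
[[18,6],[27,0]]
[[18,6],[27,0],[34,6],[39,0]]
[[18,6],[27,0],[29,14],[39,0]]
[[18,6],[27,0],[29,14],[39,0]]
[[18,6],[27,0],[29,14],[39,18],[43,0]]
[[18,6],[27,0],[29,14],[39,18],[43,0]]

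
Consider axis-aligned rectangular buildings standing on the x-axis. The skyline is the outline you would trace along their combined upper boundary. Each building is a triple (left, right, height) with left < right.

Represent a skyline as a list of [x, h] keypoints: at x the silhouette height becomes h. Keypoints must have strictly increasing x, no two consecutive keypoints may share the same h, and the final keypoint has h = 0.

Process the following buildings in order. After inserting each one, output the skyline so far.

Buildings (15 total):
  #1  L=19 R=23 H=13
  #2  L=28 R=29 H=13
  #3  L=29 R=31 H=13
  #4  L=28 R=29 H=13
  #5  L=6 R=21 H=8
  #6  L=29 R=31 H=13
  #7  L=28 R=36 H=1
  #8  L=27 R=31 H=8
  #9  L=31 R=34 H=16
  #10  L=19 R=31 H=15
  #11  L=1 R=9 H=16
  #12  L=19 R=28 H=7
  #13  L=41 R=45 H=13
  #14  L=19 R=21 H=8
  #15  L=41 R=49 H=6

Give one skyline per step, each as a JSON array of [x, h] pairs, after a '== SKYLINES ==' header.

== SKYLINES ==
[[19,13],[23,0]]
[[19,13],[23,0],[28,13],[29,0]]
[[19,13],[23,0],[28,13],[31,0]]
[[19,13],[23,0],[28,13],[31,0]]
[[6,8],[19,13],[23,0],[28,13],[31,0]]
[[6,8],[19,13],[23,0],[28,13],[31,0]]
[[6,8],[19,13],[23,0],[28,13],[31,1],[36,0]]
[[6,8],[19,13],[23,0],[27,8],[28,13],[31,1],[36,0]]
[[6,8],[19,13],[23,0],[27,8],[28,13],[31,16],[34,1],[36,0]]
[[6,8],[19,15],[31,16],[34,1],[36,0]]
[[1,16],[9,8],[19,15],[31,16],[34,1],[36,0]]
[[1,16],[9,8],[19,15],[31,16],[34,1],[36,0]]
[[1,16],[9,8],[19,15],[31,16],[34,1],[36,0],[41,13],[45,0]]
[[1,16],[9,8],[19,15],[31,16],[34,1],[36,0],[41,13],[45,0]]
[[1,16],[9,8],[19,15],[31,16],[34,1],[36,0],[41,13],[45,6],[49,0]]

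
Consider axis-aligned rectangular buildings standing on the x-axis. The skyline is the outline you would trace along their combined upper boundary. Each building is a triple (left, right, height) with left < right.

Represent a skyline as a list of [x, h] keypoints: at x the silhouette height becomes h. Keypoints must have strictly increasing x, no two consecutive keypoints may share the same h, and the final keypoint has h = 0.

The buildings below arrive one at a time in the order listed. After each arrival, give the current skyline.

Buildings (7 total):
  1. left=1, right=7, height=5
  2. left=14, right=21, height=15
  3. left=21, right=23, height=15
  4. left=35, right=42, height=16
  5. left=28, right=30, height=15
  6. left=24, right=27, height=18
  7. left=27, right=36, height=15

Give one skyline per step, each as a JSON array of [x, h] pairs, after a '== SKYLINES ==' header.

== SKYLINES ==
[[1,5],[7,0]]
[[1,5],[7,0],[14,15],[21,0]]
[[1,5],[7,0],[14,15],[23,0]]
[[1,5],[7,0],[14,15],[23,0],[35,16],[42,0]]
[[1,5],[7,0],[14,15],[23,0],[28,15],[30,0],[35,16],[42,0]]
[[1,5],[7,0],[14,15],[23,0],[24,18],[27,0],[28,15],[30,0],[35,16],[42,0]]
[[1,5],[7,0],[14,15],[23,0],[24,18],[27,15],[35,16],[42,0]]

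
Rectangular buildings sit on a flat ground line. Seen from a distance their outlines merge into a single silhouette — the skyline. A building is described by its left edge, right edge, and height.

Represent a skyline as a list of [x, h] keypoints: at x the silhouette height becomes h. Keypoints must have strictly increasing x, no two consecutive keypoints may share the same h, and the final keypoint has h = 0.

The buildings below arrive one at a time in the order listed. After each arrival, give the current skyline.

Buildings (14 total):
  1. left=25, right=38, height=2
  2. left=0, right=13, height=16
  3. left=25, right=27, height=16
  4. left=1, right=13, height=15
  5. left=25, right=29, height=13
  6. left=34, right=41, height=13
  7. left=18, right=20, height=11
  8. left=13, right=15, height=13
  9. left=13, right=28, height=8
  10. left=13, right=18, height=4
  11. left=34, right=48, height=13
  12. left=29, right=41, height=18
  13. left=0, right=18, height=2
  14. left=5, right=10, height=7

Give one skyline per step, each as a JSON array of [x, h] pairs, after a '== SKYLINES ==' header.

== SKYLINES ==
[[25,2],[38,0]]
[[0,16],[13,0],[25,2],[38,0]]
[[0,16],[13,0],[25,16],[27,2],[38,0]]
[[0,16],[13,0],[25,16],[27,2],[38,0]]
[[0,16],[13,0],[25,16],[27,13],[29,2],[38,0]]
[[0,16],[13,0],[25,16],[27,13],[29,2],[34,13],[41,0]]
[[0,16],[13,0],[18,11],[20,0],[25,16],[27,13],[29,2],[34,13],[41,0]]
[[0,16],[13,13],[15,0],[18,11],[20,0],[25,16],[27,13],[29,2],[34,13],[41,0]]
[[0,16],[13,13],[15,8],[18,11],[20,8],[25,16],[27,13],[29,2],[34,13],[41,0]]
[[0,16],[13,13],[15,8],[18,11],[20,8],[25,16],[27,13],[29,2],[34,13],[41,0]]
[[0,16],[13,13],[15,8],[18,11],[20,8],[25,16],[27,13],[29,2],[34,13],[48,0]]
[[0,16],[13,13],[15,8],[18,11],[20,8],[25,16],[27,13],[29,18],[41,13],[48,0]]
[[0,16],[13,13],[15,8],[18,11],[20,8],[25,16],[27,13],[29,18],[41,13],[48,0]]
[[0,16],[13,13],[15,8],[18,11],[20,8],[25,16],[27,13],[29,18],[41,13],[48,0]]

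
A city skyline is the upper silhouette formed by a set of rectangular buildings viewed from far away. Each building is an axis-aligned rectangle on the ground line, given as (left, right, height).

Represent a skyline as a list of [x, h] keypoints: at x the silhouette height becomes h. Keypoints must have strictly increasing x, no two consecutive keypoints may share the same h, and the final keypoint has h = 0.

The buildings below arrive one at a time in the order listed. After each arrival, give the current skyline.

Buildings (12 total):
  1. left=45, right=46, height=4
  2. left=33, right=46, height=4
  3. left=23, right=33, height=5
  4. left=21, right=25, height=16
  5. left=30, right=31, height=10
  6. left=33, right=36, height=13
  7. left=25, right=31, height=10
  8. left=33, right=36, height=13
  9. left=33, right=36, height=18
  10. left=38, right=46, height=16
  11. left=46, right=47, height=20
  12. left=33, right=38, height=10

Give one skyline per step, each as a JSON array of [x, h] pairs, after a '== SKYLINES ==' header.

== SKYLINES ==
[[45,4],[46,0]]
[[33,4],[46,0]]
[[23,5],[33,4],[46,0]]
[[21,16],[25,5],[33,4],[46,0]]
[[21,16],[25,5],[30,10],[31,5],[33,4],[46,0]]
[[21,16],[25,5],[30,10],[31,5],[33,13],[36,4],[46,0]]
[[21,16],[25,10],[31,5],[33,13],[36,4],[46,0]]
[[21,16],[25,10],[31,5],[33,13],[36,4],[46,0]]
[[21,16],[25,10],[31,5],[33,18],[36,4],[46,0]]
[[21,16],[25,10],[31,5],[33,18],[36,4],[38,16],[46,0]]
[[21,16],[25,10],[31,5],[33,18],[36,4],[38,16],[46,20],[47,0]]
[[21,16],[25,10],[31,5],[33,18],[36,10],[38,16],[46,20],[47,0]]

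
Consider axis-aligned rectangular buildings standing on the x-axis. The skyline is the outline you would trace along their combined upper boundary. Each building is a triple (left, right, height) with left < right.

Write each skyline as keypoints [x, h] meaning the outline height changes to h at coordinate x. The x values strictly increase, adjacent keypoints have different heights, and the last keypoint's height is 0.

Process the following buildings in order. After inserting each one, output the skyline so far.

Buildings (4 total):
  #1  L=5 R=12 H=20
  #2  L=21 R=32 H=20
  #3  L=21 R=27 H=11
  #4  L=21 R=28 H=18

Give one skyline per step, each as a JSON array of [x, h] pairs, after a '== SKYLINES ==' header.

== SKYLINES ==
[[5,20],[12,0]]
[[5,20],[12,0],[21,20],[32,0]]
[[5,20],[12,0],[21,20],[32,0]]
[[5,20],[12,0],[21,20],[32,0]]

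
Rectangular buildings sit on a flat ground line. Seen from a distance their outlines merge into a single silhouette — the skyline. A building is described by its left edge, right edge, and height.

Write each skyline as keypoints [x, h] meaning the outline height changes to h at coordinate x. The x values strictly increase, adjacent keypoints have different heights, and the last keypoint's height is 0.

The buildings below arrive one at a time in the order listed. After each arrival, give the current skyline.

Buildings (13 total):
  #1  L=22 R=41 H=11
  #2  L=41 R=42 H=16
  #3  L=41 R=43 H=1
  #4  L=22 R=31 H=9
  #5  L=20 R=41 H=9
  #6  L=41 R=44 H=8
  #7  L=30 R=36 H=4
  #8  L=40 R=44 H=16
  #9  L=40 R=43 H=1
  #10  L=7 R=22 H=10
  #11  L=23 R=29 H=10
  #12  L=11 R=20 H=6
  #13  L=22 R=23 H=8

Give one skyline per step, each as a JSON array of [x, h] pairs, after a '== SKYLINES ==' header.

== SKYLINES ==
[[22,11],[41,0]]
[[22,11],[41,16],[42,0]]
[[22,11],[41,16],[42,1],[43,0]]
[[22,11],[41,16],[42,1],[43,0]]
[[20,9],[22,11],[41,16],[42,1],[43,0]]
[[20,9],[22,11],[41,16],[42,8],[44,0]]
[[20,9],[22,11],[41,16],[42,8],[44,0]]
[[20,9],[22,11],[40,16],[44,0]]
[[20,9],[22,11],[40,16],[44,0]]
[[7,10],[22,11],[40,16],[44,0]]
[[7,10],[22,11],[40,16],[44,0]]
[[7,10],[22,11],[40,16],[44,0]]
[[7,10],[22,11],[40,16],[44,0]]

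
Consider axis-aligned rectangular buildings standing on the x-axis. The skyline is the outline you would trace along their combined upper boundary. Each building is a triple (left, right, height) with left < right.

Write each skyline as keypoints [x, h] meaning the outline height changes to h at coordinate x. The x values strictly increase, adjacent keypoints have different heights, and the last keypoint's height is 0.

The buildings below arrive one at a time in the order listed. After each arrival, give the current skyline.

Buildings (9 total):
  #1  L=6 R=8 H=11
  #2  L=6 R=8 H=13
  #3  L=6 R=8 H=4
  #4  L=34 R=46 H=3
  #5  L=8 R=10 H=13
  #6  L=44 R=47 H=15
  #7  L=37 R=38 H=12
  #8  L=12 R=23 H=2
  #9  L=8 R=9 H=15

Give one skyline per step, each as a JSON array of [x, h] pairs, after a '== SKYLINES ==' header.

== SKYLINES ==
[[6,11],[8,0]]
[[6,13],[8,0]]
[[6,13],[8,0]]
[[6,13],[8,0],[34,3],[46,0]]
[[6,13],[10,0],[34,3],[46,0]]
[[6,13],[10,0],[34,3],[44,15],[47,0]]
[[6,13],[10,0],[34,3],[37,12],[38,3],[44,15],[47,0]]
[[6,13],[10,0],[12,2],[23,0],[34,3],[37,12],[38,3],[44,15],[47,0]]
[[6,13],[8,15],[9,13],[10,0],[12,2],[23,0],[34,3],[37,12],[38,3],[44,15],[47,0]]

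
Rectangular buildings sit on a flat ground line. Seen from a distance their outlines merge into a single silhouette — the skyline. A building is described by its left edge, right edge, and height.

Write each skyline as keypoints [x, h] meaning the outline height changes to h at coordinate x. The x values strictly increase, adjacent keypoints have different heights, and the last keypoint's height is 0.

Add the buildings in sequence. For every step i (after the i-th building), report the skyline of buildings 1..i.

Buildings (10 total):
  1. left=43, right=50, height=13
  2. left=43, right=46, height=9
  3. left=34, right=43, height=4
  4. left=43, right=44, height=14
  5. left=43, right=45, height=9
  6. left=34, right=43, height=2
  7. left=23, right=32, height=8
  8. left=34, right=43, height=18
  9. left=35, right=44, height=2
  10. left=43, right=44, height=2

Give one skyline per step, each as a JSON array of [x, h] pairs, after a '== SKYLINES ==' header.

== SKYLINES ==
[[43,13],[50,0]]
[[43,13],[50,0]]
[[34,4],[43,13],[50,0]]
[[34,4],[43,14],[44,13],[50,0]]
[[34,4],[43,14],[44,13],[50,0]]
[[34,4],[43,14],[44,13],[50,0]]
[[23,8],[32,0],[34,4],[43,14],[44,13],[50,0]]
[[23,8],[32,0],[34,18],[43,14],[44,13],[50,0]]
[[23,8],[32,0],[34,18],[43,14],[44,13],[50,0]]
[[23,8],[32,0],[34,18],[43,14],[44,13],[50,0]]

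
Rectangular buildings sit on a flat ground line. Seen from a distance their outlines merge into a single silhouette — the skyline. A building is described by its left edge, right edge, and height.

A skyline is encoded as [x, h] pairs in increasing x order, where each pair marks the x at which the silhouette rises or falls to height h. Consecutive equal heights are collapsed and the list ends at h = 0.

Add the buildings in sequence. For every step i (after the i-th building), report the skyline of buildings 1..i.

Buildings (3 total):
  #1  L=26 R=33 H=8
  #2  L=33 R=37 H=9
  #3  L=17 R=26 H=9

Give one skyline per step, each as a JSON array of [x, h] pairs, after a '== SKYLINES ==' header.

== SKYLINES ==
[[26,8],[33,0]]
[[26,8],[33,9],[37,0]]
[[17,9],[26,8],[33,9],[37,0]]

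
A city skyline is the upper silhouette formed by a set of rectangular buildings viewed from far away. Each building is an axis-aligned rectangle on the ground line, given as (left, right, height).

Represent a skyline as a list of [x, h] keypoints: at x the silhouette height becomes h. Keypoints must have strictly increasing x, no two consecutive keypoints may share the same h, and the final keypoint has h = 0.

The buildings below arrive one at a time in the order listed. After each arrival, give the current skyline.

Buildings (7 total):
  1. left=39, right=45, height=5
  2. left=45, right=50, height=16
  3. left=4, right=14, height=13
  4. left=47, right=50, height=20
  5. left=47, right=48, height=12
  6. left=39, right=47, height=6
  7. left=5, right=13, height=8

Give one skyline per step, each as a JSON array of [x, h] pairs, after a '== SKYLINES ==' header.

== SKYLINES ==
[[39,5],[45,0]]
[[39,5],[45,16],[50,0]]
[[4,13],[14,0],[39,5],[45,16],[50,0]]
[[4,13],[14,0],[39,5],[45,16],[47,20],[50,0]]
[[4,13],[14,0],[39,5],[45,16],[47,20],[50,0]]
[[4,13],[14,0],[39,6],[45,16],[47,20],[50,0]]
[[4,13],[14,0],[39,6],[45,16],[47,20],[50,0]]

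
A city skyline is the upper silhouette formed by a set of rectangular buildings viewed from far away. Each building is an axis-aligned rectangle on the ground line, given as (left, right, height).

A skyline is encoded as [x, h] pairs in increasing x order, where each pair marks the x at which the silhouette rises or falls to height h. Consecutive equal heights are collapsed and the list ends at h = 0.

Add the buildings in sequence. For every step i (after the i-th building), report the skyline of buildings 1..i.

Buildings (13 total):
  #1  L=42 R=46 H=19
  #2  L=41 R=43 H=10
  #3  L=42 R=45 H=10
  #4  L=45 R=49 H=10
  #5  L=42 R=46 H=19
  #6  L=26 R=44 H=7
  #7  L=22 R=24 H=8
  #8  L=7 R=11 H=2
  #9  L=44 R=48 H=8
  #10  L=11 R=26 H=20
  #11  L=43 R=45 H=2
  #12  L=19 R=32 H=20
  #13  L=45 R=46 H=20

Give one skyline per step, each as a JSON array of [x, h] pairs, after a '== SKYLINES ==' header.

== SKYLINES ==
[[42,19],[46,0]]
[[41,10],[42,19],[46,0]]
[[41,10],[42,19],[46,0]]
[[41,10],[42,19],[46,10],[49,0]]
[[41,10],[42,19],[46,10],[49,0]]
[[26,7],[41,10],[42,19],[46,10],[49,0]]
[[22,8],[24,0],[26,7],[41,10],[42,19],[46,10],[49,0]]
[[7,2],[11,0],[22,8],[24,0],[26,7],[41,10],[42,19],[46,10],[49,0]]
[[7,2],[11,0],[22,8],[24,0],[26,7],[41,10],[42,19],[46,10],[49,0]]
[[7,2],[11,20],[26,7],[41,10],[42,19],[46,10],[49,0]]
[[7,2],[11,20],[26,7],[41,10],[42,19],[46,10],[49,0]]
[[7,2],[11,20],[32,7],[41,10],[42,19],[46,10],[49,0]]
[[7,2],[11,20],[32,7],[41,10],[42,19],[45,20],[46,10],[49,0]]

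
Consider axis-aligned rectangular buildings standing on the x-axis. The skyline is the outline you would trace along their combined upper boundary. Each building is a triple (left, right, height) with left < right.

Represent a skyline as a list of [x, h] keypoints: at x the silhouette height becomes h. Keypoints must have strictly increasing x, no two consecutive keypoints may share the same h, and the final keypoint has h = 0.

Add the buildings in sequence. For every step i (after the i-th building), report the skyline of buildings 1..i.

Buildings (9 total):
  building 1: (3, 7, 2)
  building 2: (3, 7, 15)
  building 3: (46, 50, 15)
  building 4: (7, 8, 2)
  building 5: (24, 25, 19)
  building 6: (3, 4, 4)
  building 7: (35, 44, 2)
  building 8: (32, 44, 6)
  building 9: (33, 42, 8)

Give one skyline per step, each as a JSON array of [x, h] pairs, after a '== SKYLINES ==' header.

== SKYLINES ==
[[3,2],[7,0]]
[[3,15],[7,0]]
[[3,15],[7,0],[46,15],[50,0]]
[[3,15],[7,2],[8,0],[46,15],[50,0]]
[[3,15],[7,2],[8,0],[24,19],[25,0],[46,15],[50,0]]
[[3,15],[7,2],[8,0],[24,19],[25,0],[46,15],[50,0]]
[[3,15],[7,2],[8,0],[24,19],[25,0],[35,2],[44,0],[46,15],[50,0]]
[[3,15],[7,2],[8,0],[24,19],[25,0],[32,6],[44,0],[46,15],[50,0]]
[[3,15],[7,2],[8,0],[24,19],[25,0],[32,6],[33,8],[42,6],[44,0],[46,15],[50,0]]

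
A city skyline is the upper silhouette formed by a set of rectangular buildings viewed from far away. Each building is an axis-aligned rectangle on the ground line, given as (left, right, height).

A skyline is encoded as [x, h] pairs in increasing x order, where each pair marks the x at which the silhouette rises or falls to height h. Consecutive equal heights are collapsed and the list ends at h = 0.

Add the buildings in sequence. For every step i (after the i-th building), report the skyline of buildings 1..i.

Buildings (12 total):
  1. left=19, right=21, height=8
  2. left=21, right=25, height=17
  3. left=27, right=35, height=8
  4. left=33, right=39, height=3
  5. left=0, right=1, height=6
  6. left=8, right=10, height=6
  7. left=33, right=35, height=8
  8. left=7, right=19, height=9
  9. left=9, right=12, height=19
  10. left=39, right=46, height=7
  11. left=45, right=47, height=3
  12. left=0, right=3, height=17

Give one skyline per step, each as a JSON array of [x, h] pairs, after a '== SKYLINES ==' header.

== SKYLINES ==
[[19,8],[21,0]]
[[19,8],[21,17],[25,0]]
[[19,8],[21,17],[25,0],[27,8],[35,0]]
[[19,8],[21,17],[25,0],[27,8],[35,3],[39,0]]
[[0,6],[1,0],[19,8],[21,17],[25,0],[27,8],[35,3],[39,0]]
[[0,6],[1,0],[8,6],[10,0],[19,8],[21,17],[25,0],[27,8],[35,3],[39,0]]
[[0,6],[1,0],[8,6],[10,0],[19,8],[21,17],[25,0],[27,8],[35,3],[39,0]]
[[0,6],[1,0],[7,9],[19,8],[21,17],[25,0],[27,8],[35,3],[39,0]]
[[0,6],[1,0],[7,9],[9,19],[12,9],[19,8],[21,17],[25,0],[27,8],[35,3],[39,0]]
[[0,6],[1,0],[7,9],[9,19],[12,9],[19,8],[21,17],[25,0],[27,8],[35,3],[39,7],[46,0]]
[[0,6],[1,0],[7,9],[9,19],[12,9],[19,8],[21,17],[25,0],[27,8],[35,3],[39,7],[46,3],[47,0]]
[[0,17],[3,0],[7,9],[9,19],[12,9],[19,8],[21,17],[25,0],[27,8],[35,3],[39,7],[46,3],[47,0]]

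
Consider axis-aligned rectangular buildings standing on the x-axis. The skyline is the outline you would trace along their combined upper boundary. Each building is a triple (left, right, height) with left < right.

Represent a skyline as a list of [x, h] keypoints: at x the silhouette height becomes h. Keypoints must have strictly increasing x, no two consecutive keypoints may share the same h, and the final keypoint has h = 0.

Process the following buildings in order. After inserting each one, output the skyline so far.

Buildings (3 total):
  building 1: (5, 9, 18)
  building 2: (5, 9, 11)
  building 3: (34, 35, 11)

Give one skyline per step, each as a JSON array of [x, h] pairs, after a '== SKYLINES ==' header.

== SKYLINES ==
[[5,18],[9,0]]
[[5,18],[9,0]]
[[5,18],[9,0],[34,11],[35,0]]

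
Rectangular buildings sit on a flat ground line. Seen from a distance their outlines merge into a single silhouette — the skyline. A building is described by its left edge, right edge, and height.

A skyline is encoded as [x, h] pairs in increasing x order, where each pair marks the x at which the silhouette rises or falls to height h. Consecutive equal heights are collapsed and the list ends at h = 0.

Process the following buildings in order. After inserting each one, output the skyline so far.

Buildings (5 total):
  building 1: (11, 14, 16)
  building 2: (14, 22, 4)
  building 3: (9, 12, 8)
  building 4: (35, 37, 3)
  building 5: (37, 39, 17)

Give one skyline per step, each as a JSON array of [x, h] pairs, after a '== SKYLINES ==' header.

== SKYLINES ==
[[11,16],[14,0]]
[[11,16],[14,4],[22,0]]
[[9,8],[11,16],[14,4],[22,0]]
[[9,8],[11,16],[14,4],[22,0],[35,3],[37,0]]
[[9,8],[11,16],[14,4],[22,0],[35,3],[37,17],[39,0]]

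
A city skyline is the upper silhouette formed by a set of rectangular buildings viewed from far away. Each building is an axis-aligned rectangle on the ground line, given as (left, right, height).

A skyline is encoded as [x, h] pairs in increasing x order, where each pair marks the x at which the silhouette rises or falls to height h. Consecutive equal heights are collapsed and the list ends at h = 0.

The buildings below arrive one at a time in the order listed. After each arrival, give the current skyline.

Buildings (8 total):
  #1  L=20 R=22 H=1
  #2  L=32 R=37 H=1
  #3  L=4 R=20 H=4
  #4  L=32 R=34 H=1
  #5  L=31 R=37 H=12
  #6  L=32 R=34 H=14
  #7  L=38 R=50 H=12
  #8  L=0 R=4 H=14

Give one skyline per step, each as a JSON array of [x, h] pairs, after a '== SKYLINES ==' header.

== SKYLINES ==
[[20,1],[22,0]]
[[20,1],[22,0],[32,1],[37,0]]
[[4,4],[20,1],[22,0],[32,1],[37,0]]
[[4,4],[20,1],[22,0],[32,1],[37,0]]
[[4,4],[20,1],[22,0],[31,12],[37,0]]
[[4,4],[20,1],[22,0],[31,12],[32,14],[34,12],[37,0]]
[[4,4],[20,1],[22,0],[31,12],[32,14],[34,12],[37,0],[38,12],[50,0]]
[[0,14],[4,4],[20,1],[22,0],[31,12],[32,14],[34,12],[37,0],[38,12],[50,0]]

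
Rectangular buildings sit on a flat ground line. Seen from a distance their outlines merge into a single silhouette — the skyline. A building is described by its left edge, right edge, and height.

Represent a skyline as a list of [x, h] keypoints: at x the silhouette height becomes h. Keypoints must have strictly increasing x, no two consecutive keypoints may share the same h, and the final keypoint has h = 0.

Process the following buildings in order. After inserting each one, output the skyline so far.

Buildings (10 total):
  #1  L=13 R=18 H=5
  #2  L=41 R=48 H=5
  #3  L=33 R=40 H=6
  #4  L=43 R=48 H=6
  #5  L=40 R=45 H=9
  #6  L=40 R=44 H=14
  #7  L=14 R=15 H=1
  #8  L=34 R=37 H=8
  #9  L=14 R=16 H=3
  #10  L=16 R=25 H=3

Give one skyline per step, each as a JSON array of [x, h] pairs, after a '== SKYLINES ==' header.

== SKYLINES ==
[[13,5],[18,0]]
[[13,5],[18,0],[41,5],[48,0]]
[[13,5],[18,0],[33,6],[40,0],[41,5],[48,0]]
[[13,5],[18,0],[33,6],[40,0],[41,5],[43,6],[48,0]]
[[13,5],[18,0],[33,6],[40,9],[45,6],[48,0]]
[[13,5],[18,0],[33,6],[40,14],[44,9],[45,6],[48,0]]
[[13,5],[18,0],[33,6],[40,14],[44,9],[45,6],[48,0]]
[[13,5],[18,0],[33,6],[34,8],[37,6],[40,14],[44,9],[45,6],[48,0]]
[[13,5],[18,0],[33,6],[34,8],[37,6],[40,14],[44,9],[45,6],[48,0]]
[[13,5],[18,3],[25,0],[33,6],[34,8],[37,6],[40,14],[44,9],[45,6],[48,0]]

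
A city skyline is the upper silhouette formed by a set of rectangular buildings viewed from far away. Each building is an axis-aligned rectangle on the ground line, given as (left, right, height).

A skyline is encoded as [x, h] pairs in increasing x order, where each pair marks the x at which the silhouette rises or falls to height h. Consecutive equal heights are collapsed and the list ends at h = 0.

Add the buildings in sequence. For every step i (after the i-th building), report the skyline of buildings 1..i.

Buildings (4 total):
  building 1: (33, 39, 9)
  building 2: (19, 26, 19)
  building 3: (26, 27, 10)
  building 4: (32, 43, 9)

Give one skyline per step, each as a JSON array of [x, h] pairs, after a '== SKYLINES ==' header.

== SKYLINES ==
[[33,9],[39,0]]
[[19,19],[26,0],[33,9],[39,0]]
[[19,19],[26,10],[27,0],[33,9],[39,0]]
[[19,19],[26,10],[27,0],[32,9],[43,0]]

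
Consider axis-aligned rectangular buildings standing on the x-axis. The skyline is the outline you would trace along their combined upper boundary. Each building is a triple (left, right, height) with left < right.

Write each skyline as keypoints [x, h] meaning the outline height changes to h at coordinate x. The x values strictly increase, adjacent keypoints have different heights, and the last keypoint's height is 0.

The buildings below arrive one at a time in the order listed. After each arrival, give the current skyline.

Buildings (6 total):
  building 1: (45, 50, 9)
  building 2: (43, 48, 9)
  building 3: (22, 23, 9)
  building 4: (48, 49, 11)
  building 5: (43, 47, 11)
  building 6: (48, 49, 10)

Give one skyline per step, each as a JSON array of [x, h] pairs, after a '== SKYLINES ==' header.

== SKYLINES ==
[[45,9],[50,0]]
[[43,9],[50,0]]
[[22,9],[23,0],[43,9],[50,0]]
[[22,9],[23,0],[43,9],[48,11],[49,9],[50,0]]
[[22,9],[23,0],[43,11],[47,9],[48,11],[49,9],[50,0]]
[[22,9],[23,0],[43,11],[47,9],[48,11],[49,9],[50,0]]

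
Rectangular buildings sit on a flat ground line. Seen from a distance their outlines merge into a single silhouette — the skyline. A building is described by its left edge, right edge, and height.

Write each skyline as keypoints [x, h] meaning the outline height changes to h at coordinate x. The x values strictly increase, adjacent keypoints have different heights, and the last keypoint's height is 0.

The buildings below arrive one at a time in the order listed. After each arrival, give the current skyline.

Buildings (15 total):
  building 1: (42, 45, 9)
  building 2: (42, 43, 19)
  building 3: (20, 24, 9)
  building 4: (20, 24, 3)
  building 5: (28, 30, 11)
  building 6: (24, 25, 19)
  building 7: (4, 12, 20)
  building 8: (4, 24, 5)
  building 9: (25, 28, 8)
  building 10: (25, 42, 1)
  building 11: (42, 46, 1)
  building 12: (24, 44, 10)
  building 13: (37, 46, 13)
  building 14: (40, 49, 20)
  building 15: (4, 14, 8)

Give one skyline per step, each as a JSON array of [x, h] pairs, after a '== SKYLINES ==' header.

== SKYLINES ==
[[42,9],[45,0]]
[[42,19],[43,9],[45,0]]
[[20,9],[24,0],[42,19],[43,9],[45,0]]
[[20,9],[24,0],[42,19],[43,9],[45,0]]
[[20,9],[24,0],[28,11],[30,0],[42,19],[43,9],[45,0]]
[[20,9],[24,19],[25,0],[28,11],[30,0],[42,19],[43,9],[45,0]]
[[4,20],[12,0],[20,9],[24,19],[25,0],[28,11],[30,0],[42,19],[43,9],[45,0]]
[[4,20],[12,5],[20,9],[24,19],[25,0],[28,11],[30,0],[42,19],[43,9],[45,0]]
[[4,20],[12,5],[20,9],[24,19],[25,8],[28,11],[30,0],[42,19],[43,9],[45,0]]
[[4,20],[12,5],[20,9],[24,19],[25,8],[28,11],[30,1],[42,19],[43,9],[45,0]]
[[4,20],[12,5],[20,9],[24,19],[25,8],[28,11],[30,1],[42,19],[43,9],[45,1],[46,0]]
[[4,20],[12,5],[20,9],[24,19],[25,10],[28,11],[30,10],[42,19],[43,10],[44,9],[45,1],[46,0]]
[[4,20],[12,5],[20,9],[24,19],[25,10],[28,11],[30,10],[37,13],[42,19],[43,13],[46,0]]
[[4,20],[12,5],[20,9],[24,19],[25,10],[28,11],[30,10],[37,13],[40,20],[49,0]]
[[4,20],[12,8],[14,5],[20,9],[24,19],[25,10],[28,11],[30,10],[37,13],[40,20],[49,0]]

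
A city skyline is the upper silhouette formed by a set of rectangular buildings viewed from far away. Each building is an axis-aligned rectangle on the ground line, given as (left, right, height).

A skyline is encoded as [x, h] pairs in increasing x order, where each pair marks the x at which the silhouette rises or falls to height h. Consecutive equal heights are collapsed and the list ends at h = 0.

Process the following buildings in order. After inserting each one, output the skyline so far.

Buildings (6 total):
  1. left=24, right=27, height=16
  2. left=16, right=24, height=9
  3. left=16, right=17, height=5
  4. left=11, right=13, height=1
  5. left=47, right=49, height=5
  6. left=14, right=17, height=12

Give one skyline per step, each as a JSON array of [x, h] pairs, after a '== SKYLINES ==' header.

== SKYLINES ==
[[24,16],[27,0]]
[[16,9],[24,16],[27,0]]
[[16,9],[24,16],[27,0]]
[[11,1],[13,0],[16,9],[24,16],[27,0]]
[[11,1],[13,0],[16,9],[24,16],[27,0],[47,5],[49,0]]
[[11,1],[13,0],[14,12],[17,9],[24,16],[27,0],[47,5],[49,0]]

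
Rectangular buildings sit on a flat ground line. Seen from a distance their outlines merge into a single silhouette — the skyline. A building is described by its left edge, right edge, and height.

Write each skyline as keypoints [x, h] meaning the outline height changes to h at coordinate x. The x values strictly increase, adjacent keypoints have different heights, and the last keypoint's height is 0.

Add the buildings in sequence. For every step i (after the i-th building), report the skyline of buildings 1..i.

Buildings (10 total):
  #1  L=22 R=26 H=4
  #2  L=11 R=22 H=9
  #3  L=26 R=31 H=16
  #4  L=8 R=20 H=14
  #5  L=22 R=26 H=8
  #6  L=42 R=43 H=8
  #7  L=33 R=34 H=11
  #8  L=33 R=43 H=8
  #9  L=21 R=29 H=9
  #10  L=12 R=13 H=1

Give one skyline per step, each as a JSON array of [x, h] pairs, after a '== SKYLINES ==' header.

== SKYLINES ==
[[22,4],[26,0]]
[[11,9],[22,4],[26,0]]
[[11,9],[22,4],[26,16],[31,0]]
[[8,14],[20,9],[22,4],[26,16],[31,0]]
[[8,14],[20,9],[22,8],[26,16],[31,0]]
[[8,14],[20,9],[22,8],[26,16],[31,0],[42,8],[43,0]]
[[8,14],[20,9],[22,8],[26,16],[31,0],[33,11],[34,0],[42,8],[43,0]]
[[8,14],[20,9],[22,8],[26,16],[31,0],[33,11],[34,8],[43,0]]
[[8,14],[20,9],[26,16],[31,0],[33,11],[34,8],[43,0]]
[[8,14],[20,9],[26,16],[31,0],[33,11],[34,8],[43,0]]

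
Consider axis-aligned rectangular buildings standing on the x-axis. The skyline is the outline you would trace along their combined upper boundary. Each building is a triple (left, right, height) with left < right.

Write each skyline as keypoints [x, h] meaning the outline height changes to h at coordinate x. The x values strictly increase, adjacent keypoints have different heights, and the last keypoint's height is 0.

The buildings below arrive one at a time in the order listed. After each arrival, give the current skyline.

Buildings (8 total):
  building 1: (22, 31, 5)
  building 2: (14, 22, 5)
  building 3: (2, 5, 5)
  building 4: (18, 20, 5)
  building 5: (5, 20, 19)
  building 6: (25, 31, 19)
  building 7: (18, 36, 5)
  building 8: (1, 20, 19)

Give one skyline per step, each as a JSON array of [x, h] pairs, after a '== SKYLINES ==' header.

== SKYLINES ==
[[22,5],[31,0]]
[[14,5],[31,0]]
[[2,5],[5,0],[14,5],[31,0]]
[[2,5],[5,0],[14,5],[31,0]]
[[2,5],[5,19],[20,5],[31,0]]
[[2,5],[5,19],[20,5],[25,19],[31,0]]
[[2,5],[5,19],[20,5],[25,19],[31,5],[36,0]]
[[1,19],[20,5],[25,19],[31,5],[36,0]]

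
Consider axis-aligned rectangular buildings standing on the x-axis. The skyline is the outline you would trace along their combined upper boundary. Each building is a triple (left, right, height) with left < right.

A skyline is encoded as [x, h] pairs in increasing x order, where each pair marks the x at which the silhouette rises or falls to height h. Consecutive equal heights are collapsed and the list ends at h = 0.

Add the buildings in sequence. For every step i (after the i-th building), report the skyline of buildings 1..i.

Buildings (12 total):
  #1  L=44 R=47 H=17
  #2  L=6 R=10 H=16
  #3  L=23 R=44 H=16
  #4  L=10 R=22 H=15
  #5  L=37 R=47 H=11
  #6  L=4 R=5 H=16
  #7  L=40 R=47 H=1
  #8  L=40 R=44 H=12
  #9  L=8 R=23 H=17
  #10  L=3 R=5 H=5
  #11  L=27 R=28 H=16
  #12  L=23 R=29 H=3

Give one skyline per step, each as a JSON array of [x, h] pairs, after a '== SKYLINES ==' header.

== SKYLINES ==
[[44,17],[47,0]]
[[6,16],[10,0],[44,17],[47,0]]
[[6,16],[10,0],[23,16],[44,17],[47,0]]
[[6,16],[10,15],[22,0],[23,16],[44,17],[47,0]]
[[6,16],[10,15],[22,0],[23,16],[44,17],[47,0]]
[[4,16],[5,0],[6,16],[10,15],[22,0],[23,16],[44,17],[47,0]]
[[4,16],[5,0],[6,16],[10,15],[22,0],[23,16],[44,17],[47,0]]
[[4,16],[5,0],[6,16],[10,15],[22,0],[23,16],[44,17],[47,0]]
[[4,16],[5,0],[6,16],[8,17],[23,16],[44,17],[47,0]]
[[3,5],[4,16],[5,0],[6,16],[8,17],[23,16],[44,17],[47,0]]
[[3,5],[4,16],[5,0],[6,16],[8,17],[23,16],[44,17],[47,0]]
[[3,5],[4,16],[5,0],[6,16],[8,17],[23,16],[44,17],[47,0]]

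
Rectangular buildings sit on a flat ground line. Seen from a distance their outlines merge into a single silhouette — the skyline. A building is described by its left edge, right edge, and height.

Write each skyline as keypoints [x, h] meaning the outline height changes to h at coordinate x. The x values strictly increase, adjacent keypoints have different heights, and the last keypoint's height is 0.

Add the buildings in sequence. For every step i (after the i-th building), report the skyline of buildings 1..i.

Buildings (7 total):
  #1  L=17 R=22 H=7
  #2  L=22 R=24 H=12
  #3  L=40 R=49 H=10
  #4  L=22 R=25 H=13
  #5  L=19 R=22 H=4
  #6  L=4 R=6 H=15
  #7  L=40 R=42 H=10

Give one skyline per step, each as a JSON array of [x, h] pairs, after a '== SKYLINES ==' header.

== SKYLINES ==
[[17,7],[22,0]]
[[17,7],[22,12],[24,0]]
[[17,7],[22,12],[24,0],[40,10],[49,0]]
[[17,7],[22,13],[25,0],[40,10],[49,0]]
[[17,7],[22,13],[25,0],[40,10],[49,0]]
[[4,15],[6,0],[17,7],[22,13],[25,0],[40,10],[49,0]]
[[4,15],[6,0],[17,7],[22,13],[25,0],[40,10],[49,0]]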